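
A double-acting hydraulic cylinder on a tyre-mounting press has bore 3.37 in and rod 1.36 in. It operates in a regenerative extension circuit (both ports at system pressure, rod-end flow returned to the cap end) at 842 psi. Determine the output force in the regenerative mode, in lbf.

F ≈ 1220 lbf

With equal pressure on both faces, forces on the annular region cancel; the net push is pressure × rod cross-section.
Rod cross-section A_rod = π/4 × (1.36 in)² = 1.453 in^2
F = P × A_rod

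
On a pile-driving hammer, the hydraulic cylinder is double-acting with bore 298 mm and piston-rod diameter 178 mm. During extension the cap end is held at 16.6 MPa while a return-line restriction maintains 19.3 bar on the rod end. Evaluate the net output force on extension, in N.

Cap-side area A_cap = π/4 × (298 mm)² = 69750 mm^2
Rod-side annular area A_ann = π/4 × (298² − 178²) = 44860 mm^2
Net thrust = P_cap·A_cap − P_rod·A_ann = 1.158e6 N − 86580 N

F ≈ 1.07e6 N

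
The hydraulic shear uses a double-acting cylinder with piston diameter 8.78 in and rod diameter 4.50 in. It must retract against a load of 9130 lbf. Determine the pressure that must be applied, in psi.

P ≈ 205 psi

Rod-side annular area A_ann = π/4 × (8.78² − 4.50²) = 44.64 in^2
Retraction: pressure acts on the annular area.
P = F / A = 9130 lbf / A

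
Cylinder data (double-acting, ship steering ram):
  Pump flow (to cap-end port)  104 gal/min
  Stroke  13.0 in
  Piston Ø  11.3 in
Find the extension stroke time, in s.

Cap-side area A_cap = π/4 × (11.3 in)² = 100.3 in^2
Swept volume V = A × L; t = V / Q = A·L / Q

t ≈ 3.26 s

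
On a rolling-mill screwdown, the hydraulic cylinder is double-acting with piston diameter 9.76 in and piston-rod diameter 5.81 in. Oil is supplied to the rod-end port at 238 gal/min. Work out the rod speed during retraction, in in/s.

Rod-side annular area A_ann = π/4 × (9.76² − 5.81²) = 48.30 in^2
Flow into the rod-end port fills the annular volume.
v = Q / A

v ≈ 19.0 in/s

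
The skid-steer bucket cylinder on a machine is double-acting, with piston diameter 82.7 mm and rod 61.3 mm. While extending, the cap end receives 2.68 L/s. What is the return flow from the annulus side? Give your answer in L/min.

Q_out ≈ 72.5 L/min

Cap-side area A_cap = π/4 × (82.7 mm)² = 5372 mm^2
Rod-side annular area A_ann = π/4 × (82.7² − 61.3²) = 2420 mm^2
Piston speed v = Q_in/A_cap; rod-end outflow Q_out = v × A_ann = Q_in × A_ann/A_cap.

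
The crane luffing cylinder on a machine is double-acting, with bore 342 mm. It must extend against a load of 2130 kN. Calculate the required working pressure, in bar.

P ≈ 232 bar

Cap-side area A_cap = π/4 × (342 mm)² = 91860 mm^2
P = F / A = 2130 kN / A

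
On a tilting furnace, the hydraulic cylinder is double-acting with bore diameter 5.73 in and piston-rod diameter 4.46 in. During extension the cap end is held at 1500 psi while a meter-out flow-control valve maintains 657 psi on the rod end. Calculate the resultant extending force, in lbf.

F ≈ 32000 lbf

Cap-side area A_cap = π/4 × (5.73 in)² = 25.79 in^2
Rod-side annular area A_ann = π/4 × (5.73² − 4.46²) = 10.16 in^2
Net thrust = P_cap·A_cap − P_rod·A_ann = 38680 lbf − 6678 lbf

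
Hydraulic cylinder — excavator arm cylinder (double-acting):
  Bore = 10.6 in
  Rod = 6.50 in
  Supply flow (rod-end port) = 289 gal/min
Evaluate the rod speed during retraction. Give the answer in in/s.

Rod-side annular area A_ann = π/4 × (10.6² − 6.50²) = 55.06 in^2
Flow into the rod-end port fills the annular volume.
v = Q / A

v ≈ 20.2 in/s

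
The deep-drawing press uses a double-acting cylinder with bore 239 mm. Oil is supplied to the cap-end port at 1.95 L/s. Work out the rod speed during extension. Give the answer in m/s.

v ≈ 0.0435 m/s

Cap-side area A_cap = π/4 × (239 mm)² = 44860 mm^2
v = Q / A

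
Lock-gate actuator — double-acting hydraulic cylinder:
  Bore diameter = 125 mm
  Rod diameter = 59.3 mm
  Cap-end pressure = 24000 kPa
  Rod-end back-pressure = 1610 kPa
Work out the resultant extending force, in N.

Cap-side area A_cap = π/4 × (125 mm)² = 12270 mm^2
Rod-side annular area A_ann = π/4 × (125² − 59.3²) = 9510 mm^2
Net thrust = P_cap·A_cap − P_rod·A_ann = 2.945e5 N − 15310 N

F ≈ 2.79e5 N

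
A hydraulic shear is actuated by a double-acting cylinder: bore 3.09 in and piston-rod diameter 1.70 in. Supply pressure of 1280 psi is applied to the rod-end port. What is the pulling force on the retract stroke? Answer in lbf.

F ≈ 6690 lbf

Rod-side annular area A_ann = π/4 × (3.09² − 1.70²) = 5.229 in^2
On retraction the pressure acts on the annular area (bore minus rod).
F = P × A_ann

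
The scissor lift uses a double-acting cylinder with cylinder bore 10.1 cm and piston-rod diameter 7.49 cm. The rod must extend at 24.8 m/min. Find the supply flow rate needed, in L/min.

Q ≈ 199 L/min

Cap-side area A_cap = π/4 × (10.1 cm)² = 80.12 cm^2
Q = A × v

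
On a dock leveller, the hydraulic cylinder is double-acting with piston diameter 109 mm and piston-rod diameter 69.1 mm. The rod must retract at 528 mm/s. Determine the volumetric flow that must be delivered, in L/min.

Rod-side annular area A_ann = π/4 × (109² − 69.1²) = 5581 mm^2
Q = A × v

Q ≈ 177 L/min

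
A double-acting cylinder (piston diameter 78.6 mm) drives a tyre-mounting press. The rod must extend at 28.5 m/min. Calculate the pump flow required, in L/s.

Cap-side area A_cap = π/4 × (78.6 mm)² = 4852 mm^2
Q = A × v

Q ≈ 2.30 L/s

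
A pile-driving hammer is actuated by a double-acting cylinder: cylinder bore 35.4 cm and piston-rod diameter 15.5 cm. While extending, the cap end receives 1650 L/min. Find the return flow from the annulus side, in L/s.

Q_out ≈ 22.2 L/s

Cap-side area A_cap = π/4 × (35.4 cm)² = 984.2 cm^2
Rod-side annular area A_ann = π/4 × (35.4² − 15.5²) = 795.5 cm^2
Piston speed v = Q_in/A_cap; rod-end outflow Q_out = v × A_ann = Q_in × A_ann/A_cap.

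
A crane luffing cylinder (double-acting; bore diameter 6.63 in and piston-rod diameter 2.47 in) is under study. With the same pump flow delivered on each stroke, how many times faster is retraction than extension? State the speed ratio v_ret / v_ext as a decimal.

v_ret/v_ext ≈ 1.16

Cap-side area A_cap = π/4 × (6.63 in)² = 34.52 in^2
Rod-side annular area A_ann = π/4 × (6.63² − 2.47²) = 29.73 in^2
For equal Q, v ∝ 1/A, so v_ret/v_ext = A_cap/A_ann.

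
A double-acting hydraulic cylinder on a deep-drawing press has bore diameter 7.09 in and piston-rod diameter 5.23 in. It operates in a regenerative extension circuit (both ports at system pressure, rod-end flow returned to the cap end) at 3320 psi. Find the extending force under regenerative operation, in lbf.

F ≈ 71300 lbf

With equal pressure on both faces, forces on the annular region cancel; the net push is pressure × rod cross-section.
Rod cross-section A_rod = π/4 × (5.23 in)² = 21.48 in^2
F = P × A_rod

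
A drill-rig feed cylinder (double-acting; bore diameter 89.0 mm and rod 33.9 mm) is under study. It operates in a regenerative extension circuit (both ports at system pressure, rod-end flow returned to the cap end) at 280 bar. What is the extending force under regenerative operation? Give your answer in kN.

With equal pressure on both faces, forces on the annular region cancel; the net push is pressure × rod cross-section.
Rod cross-section A_rod = π/4 × (33.9 mm)² = 902.6 mm^2
F = P × A_rod

F ≈ 25.3 kN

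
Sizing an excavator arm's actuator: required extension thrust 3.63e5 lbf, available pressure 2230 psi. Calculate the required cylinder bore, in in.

D ≈ 14.4 in

Extension force acts on the full piston face: F = P × (π/4)D².
D = √(4F / (πP)) = √(4 × 3.63e5 lbf / (π × 2230 psi))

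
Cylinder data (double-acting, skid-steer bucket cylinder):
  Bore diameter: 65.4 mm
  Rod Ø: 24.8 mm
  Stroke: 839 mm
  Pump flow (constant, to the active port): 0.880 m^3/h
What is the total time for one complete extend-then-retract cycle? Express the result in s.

t ≈ 21.4 s

Cap-side area A_cap = π/4 × (65.4 mm)² = 3359 mm^2
Rod-side annular area A_ann = π/4 × (65.4² − 24.8²) = 2876 mm^2
t_ext = A_cap·L/Q = 11.53 s
t_ret = A_ann·L/Q = 9.872 s
t_cycle = t_ext + t_ret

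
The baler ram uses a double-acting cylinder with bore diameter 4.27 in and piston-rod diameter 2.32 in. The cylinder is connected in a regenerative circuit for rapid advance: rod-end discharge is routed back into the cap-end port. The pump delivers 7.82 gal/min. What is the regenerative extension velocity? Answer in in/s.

In regeneration the rod-end outflow joins the pump flow into the cap end, so the net volume the pump must supply per unit advance equals the rod cross-section area.
Rod cross-section A_rod = π/4 × (2.32 in)² = 4.227 in^2
v = Q_pump / A_rod

v ≈ 7.12 in/s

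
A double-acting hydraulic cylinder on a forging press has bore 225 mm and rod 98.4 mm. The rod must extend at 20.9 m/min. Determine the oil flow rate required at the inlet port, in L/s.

Q ≈ 13.9 L/s

Cap-side area A_cap = π/4 × (225 mm)² = 39760 mm^2
Q = A × v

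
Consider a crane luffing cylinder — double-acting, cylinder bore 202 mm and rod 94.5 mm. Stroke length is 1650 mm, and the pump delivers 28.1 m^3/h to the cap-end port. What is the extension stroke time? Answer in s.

t ≈ 6.77 s

Cap-side area A_cap = π/4 × (202 mm)² = 32050 mm^2
Swept volume V = A × L; t = V / Q = A·L / Q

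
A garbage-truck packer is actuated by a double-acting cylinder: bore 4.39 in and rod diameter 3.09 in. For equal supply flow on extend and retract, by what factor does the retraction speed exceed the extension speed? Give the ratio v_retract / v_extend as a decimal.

v_ret/v_ext ≈ 1.98

Cap-side area A_cap = π/4 × (4.39 in)² = 15.14 in^2
Rod-side annular area A_ann = π/4 × (4.39² − 3.09²) = 7.637 in^2
For equal Q, v ∝ 1/A, so v_ret/v_ext = A_cap/A_ann.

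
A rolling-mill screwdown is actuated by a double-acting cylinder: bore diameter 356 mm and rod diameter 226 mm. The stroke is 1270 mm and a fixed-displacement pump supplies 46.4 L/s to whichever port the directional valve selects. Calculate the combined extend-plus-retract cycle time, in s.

t ≈ 4.35 s

Cap-side area A_cap = π/4 × (356 mm)² = 99540 mm^2
Rod-side annular area A_ann = π/4 × (356² − 226²) = 59420 mm^2
t_ext = A_cap·L/Q = 2.724 s
t_ret = A_ann·L/Q = 1.626 s
t_cycle = t_ext + t_ret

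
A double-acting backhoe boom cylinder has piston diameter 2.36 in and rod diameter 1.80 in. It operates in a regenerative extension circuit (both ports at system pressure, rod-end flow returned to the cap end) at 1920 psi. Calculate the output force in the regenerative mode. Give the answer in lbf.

F ≈ 4890 lbf

With equal pressure on both faces, forces on the annular region cancel; the net push is pressure × rod cross-section.
Rod cross-section A_rod = π/4 × (1.80 in)² = 2.545 in^2
F = P × A_rod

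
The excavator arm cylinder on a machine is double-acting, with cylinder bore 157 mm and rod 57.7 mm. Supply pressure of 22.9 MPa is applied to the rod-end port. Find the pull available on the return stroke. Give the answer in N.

F ≈ 3.83e5 N

Rod-side annular area A_ann = π/4 × (157² − 57.7²) = 16740 mm^2
On retraction the pressure acts on the annular area (bore minus rod).
F = P × A_ann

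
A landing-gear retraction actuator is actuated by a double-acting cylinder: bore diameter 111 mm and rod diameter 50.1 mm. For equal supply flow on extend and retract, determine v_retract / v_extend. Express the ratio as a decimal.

Cap-side area A_cap = π/4 × (111 mm)² = 9677 mm^2
Rod-side annular area A_ann = π/4 × (111² − 50.1²) = 7706 mm^2
For equal Q, v ∝ 1/A, so v_ret/v_ext = A_cap/A_ann.

v_ret/v_ext ≈ 1.26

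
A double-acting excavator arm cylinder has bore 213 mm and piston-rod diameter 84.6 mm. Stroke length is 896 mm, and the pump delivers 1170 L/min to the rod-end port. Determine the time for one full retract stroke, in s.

Rod-side annular area A_ann = π/4 × (213² − 84.6²) = 30010 mm^2
Swept volume V = A × L; t = V / Q = A·L / Q

t ≈ 1.38 s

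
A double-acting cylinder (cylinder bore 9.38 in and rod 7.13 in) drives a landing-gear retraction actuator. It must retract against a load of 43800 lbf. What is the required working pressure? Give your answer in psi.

Rod-side annular area A_ann = π/4 × (9.38² − 7.13²) = 29.18 in^2
Retraction: pressure acts on the annular area.
P = F / A = 43800 lbf / A

P ≈ 1500 psi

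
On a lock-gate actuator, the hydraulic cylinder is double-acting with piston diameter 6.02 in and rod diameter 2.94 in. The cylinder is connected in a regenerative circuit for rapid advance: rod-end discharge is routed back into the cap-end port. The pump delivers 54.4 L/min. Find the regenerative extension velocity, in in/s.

In regeneration the rod-end outflow joins the pump flow into the cap end, so the net volume the pump must supply per unit advance equals the rod cross-section area.
Rod cross-section A_rod = π/4 × (2.94 in)² = 6.789 in^2
v = Q_pump / A_rod

v ≈ 8.15 in/s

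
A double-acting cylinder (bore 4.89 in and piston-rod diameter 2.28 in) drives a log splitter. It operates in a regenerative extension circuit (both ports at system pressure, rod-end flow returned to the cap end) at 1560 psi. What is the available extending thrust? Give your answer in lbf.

With equal pressure on both faces, forces on the annular region cancel; the net push is pressure × rod cross-section.
Rod cross-section A_rod = π/4 × (2.28 in)² = 4.083 in^2
F = P × A_rod

F ≈ 6370 lbf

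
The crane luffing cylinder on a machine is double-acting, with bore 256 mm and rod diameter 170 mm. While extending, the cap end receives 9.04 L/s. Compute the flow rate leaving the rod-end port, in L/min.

Q_out ≈ 303 L/min

Cap-side area A_cap = π/4 × (256 mm)² = 51470 mm^2
Rod-side annular area A_ann = π/4 × (256² − 170²) = 28770 mm^2
Piston speed v = Q_in/A_cap; rod-end outflow Q_out = v × A_ann = Q_in × A_ann/A_cap.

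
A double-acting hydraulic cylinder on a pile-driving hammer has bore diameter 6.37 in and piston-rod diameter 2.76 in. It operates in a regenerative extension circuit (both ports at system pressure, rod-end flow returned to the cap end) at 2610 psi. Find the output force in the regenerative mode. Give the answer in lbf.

With equal pressure on both faces, forces on the annular region cancel; the net push is pressure × rod cross-section.
Rod cross-section A_rod = π/4 × (2.76 in)² = 5.983 in^2
F = P × A_rod

F ≈ 15600 lbf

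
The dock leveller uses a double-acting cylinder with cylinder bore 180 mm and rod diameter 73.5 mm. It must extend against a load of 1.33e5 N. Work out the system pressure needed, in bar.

Cap-side area A_cap = π/4 × (180 mm)² = 25450 mm^2
P = F / A = 1.33e5 N / A

P ≈ 52.3 bar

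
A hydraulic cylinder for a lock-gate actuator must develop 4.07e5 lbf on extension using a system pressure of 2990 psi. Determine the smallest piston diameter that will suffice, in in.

Extension force acts on the full piston face: F = P × (π/4)D².
D = √(4F / (πP)) = √(4 × 4.07e5 lbf / (π × 2990 psi))

D ≈ 13.2 in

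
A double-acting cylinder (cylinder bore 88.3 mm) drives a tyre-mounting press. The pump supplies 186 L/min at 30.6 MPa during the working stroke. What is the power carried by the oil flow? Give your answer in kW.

W ≈ 94.9 kW

Hydraulic power = P × Q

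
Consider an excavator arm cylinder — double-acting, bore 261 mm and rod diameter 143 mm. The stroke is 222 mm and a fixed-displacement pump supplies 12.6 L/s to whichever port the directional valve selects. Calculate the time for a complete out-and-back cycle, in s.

t ≈ 1.60 s

Cap-side area A_cap = π/4 × (261 mm)² = 53500 mm^2
Rod-side annular area A_ann = π/4 × (261² − 143²) = 37440 mm^2
t_ext = A_cap·L/Q = 0.9427 s
t_ret = A_ann·L/Q = 0.6597 s
t_cycle = t_ext + t_ret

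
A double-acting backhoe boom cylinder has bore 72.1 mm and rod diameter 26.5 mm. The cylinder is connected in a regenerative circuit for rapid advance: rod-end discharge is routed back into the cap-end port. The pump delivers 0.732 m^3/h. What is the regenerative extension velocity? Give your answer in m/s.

v ≈ 0.369 m/s

In regeneration the rod-end outflow joins the pump flow into the cap end, so the net volume the pump must supply per unit advance equals the rod cross-section area.
Rod cross-section A_rod = π/4 × (26.5 mm)² = 551.5 mm^2
v = Q_pump / A_rod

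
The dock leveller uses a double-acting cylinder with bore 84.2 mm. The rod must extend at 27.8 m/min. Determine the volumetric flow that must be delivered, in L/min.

Cap-side area A_cap = π/4 × (84.2 mm)² = 5568 mm^2
Q = A × v

Q ≈ 155 L/min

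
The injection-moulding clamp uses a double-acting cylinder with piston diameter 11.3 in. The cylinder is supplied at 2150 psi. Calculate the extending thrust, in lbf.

F ≈ 2.16e5 lbf

Cap-side area A_cap = π/4 × (11.3 in)² = 100.3 in^2
F = P × A_cap = 2150 psi × A_cap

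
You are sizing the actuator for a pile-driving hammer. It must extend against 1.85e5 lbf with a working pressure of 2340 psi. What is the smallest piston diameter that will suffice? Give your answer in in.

Extension force acts on the full piston face: F = P × (π/4)D².
D = √(4F / (πP)) = √(4 × 1.85e5 lbf / (π × 2340 psi))

D ≈ 10.0 in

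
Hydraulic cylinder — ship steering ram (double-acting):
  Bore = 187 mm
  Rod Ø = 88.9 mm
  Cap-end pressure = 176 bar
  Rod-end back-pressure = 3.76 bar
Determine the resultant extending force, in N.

F ≈ 4.75e5 N

Cap-side area A_cap = π/4 × (187 mm)² = 27460 mm^2
Rod-side annular area A_ann = π/4 × (187² − 88.9²) = 21260 mm^2
Net thrust = P_cap·A_cap − P_rod·A_ann = 4.834e5 N − 7993 N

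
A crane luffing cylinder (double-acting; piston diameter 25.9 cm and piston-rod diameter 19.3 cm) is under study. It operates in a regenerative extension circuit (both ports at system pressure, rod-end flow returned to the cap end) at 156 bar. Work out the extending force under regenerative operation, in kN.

With equal pressure on both faces, forces on the annular region cancel; the net push is pressure × rod cross-section.
Rod cross-section A_rod = π/4 × (19.3 cm)² = 292.6 cm^2
F = P × A_rod

F ≈ 456 kN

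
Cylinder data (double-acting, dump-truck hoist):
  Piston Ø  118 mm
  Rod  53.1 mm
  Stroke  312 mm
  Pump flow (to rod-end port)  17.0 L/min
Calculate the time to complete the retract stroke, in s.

t ≈ 9.60 s

Rod-side annular area A_ann = π/4 × (118² − 53.1²) = 8721 mm^2
Swept volume V = A × L; t = V / Q = A·L / Q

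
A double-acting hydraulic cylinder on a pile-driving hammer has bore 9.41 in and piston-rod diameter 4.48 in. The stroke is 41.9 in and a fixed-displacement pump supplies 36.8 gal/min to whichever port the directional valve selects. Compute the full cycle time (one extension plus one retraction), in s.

t ≈ 36.5 s

Cap-side area A_cap = π/4 × (9.41 in)² = 69.55 in^2
Rod-side annular area A_ann = π/4 × (9.41² − 4.48²) = 53.78 in^2
t_ext = A_cap·L/Q = 20.57 s
t_ret = A_ann·L/Q = 15.91 s
t_cycle = t_ext + t_ret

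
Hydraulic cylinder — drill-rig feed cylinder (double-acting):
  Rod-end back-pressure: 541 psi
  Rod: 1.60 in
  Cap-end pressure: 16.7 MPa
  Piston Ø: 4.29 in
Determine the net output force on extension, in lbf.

Cap-side area A_cap = π/4 × (4.29 in)² = 14.45 in^2
Rod-side annular area A_ann = π/4 × (4.29² − 1.60²) = 12.44 in^2
Net thrust = P_cap·A_cap − P_rod·A_ann = 35010 lbf − 6732 lbf

F ≈ 28300 lbf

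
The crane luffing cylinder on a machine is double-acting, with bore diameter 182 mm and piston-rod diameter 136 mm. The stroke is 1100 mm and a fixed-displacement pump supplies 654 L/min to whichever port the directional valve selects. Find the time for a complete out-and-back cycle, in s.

t ≈ 3.78 s

Cap-side area A_cap = π/4 × (182 mm)² = 26020 mm^2
Rod-side annular area A_ann = π/4 × (182² − 136²) = 11490 mm^2
t_ext = A_cap·L/Q = 2.625 s
t_ret = A_ann·L/Q = 1.159 s
t_cycle = t_ext + t_ret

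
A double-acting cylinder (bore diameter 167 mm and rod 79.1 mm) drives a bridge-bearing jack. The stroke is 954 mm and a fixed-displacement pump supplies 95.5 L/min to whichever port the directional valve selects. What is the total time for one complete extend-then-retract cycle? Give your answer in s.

Cap-side area A_cap = π/4 × (167 mm)² = 21900 mm^2
Rod-side annular area A_ann = π/4 × (167² − 79.1²) = 16990 mm^2
t_ext = A_cap·L/Q = 13.13 s
t_ret = A_ann·L/Q = 10.18 s
t_cycle = t_ext + t_ret

t ≈ 23.3 s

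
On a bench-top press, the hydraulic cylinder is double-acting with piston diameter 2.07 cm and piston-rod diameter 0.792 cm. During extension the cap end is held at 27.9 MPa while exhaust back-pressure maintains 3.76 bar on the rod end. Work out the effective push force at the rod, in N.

F ≈ 9280 N

Cap-side area A_cap = π/4 × (2.07 cm)² = 3.365 cm^2
Rod-side annular area A_ann = π/4 × (2.07² − 0.792²) = 2.873 cm^2
Net thrust = P_cap·A_cap − P_rod·A_ann = 9389 N − 108.0 N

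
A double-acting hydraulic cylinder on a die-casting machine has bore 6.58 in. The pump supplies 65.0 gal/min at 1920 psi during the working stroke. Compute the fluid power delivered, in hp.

Hydraulic power = P × Q

W ≈ 72.8 hp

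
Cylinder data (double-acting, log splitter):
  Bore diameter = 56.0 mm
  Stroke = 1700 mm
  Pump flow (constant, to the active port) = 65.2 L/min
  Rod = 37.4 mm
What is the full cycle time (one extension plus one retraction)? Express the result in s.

Cap-side area A_cap = π/4 × (56.0 mm)² = 2463 mm^2
Rod-side annular area A_ann = π/4 × (56.0² − 37.4²) = 1364 mm^2
t_ext = A_cap·L/Q = 3.853 s
t_ret = A_ann·L/Q = 2.135 s
t_cycle = t_ext + t_ret

t ≈ 5.99 s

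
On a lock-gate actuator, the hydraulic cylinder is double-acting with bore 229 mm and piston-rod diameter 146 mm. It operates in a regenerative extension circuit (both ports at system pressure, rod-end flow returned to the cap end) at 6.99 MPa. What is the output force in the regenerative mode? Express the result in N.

With equal pressure on both faces, forces on the annular region cancel; the net push is pressure × rod cross-section.
Rod cross-section A_rod = π/4 × (146 mm)² = 16740 mm^2
F = P × A_rod

F ≈ 1.17e5 N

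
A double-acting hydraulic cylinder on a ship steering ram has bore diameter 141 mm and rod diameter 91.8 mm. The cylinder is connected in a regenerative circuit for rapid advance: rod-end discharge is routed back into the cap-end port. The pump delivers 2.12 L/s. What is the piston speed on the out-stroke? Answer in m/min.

v ≈ 19.2 m/min

In regeneration the rod-end outflow joins the pump flow into the cap end, so the net volume the pump must supply per unit advance equals the rod cross-section area.
Rod cross-section A_rod = π/4 × (91.8 mm)² = 6619 mm^2
v = Q_pump / A_rod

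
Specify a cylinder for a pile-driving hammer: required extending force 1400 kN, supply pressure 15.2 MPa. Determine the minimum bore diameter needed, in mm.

Extension force acts on the full piston face: F = P × (π/4)D².
D = √(4F / (πP)) = √(4 × 1400 kN / (π × 15.2 MPa))

D ≈ 342 mm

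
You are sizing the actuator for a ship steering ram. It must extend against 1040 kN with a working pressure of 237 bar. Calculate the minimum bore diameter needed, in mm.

Extension force acts on the full piston face: F = P × (π/4)D².
D = √(4F / (πP)) = √(4 × 1040 kN / (π × 237 bar))

D ≈ 236 mm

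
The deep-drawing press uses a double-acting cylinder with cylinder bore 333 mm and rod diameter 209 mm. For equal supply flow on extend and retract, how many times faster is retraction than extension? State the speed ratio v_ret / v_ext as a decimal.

Cap-side area A_cap = π/4 × (333 mm)² = 87090 mm^2
Rod-side annular area A_ann = π/4 × (333² − 209²) = 52790 mm^2
For equal Q, v ∝ 1/A, so v_ret/v_ext = A_cap/A_ann.

v_ret/v_ext ≈ 1.65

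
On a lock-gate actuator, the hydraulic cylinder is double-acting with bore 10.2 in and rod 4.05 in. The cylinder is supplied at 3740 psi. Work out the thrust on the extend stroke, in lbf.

F ≈ 3.06e5 lbf

Cap-side area A_cap = π/4 × (10.2 in)² = 81.71 in^2
F = P × A_cap = 3740 psi × A_cap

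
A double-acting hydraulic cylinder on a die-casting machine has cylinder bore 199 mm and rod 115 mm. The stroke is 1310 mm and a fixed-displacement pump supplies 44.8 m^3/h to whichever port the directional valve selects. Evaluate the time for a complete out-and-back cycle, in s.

t ≈ 5.45 s

Cap-side area A_cap = π/4 × (199 mm)² = 31100 mm^2
Rod-side annular area A_ann = π/4 × (199² − 115²) = 20720 mm^2
t_ext = A_cap·L/Q = 3.274 s
t_ret = A_ann·L/Q = 2.181 s
t_cycle = t_ext + t_ret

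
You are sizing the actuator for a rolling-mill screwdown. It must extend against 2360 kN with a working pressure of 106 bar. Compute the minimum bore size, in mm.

Extension force acts on the full piston face: F = P × (π/4)D².
D = √(4F / (πP)) = √(4 × 2360 kN / (π × 106 bar))

D ≈ 532 mm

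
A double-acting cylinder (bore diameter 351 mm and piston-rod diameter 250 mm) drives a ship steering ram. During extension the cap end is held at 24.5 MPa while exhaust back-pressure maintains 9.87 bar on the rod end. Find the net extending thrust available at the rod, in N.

F ≈ 2.32e6 N

Cap-side area A_cap = π/4 × (351 mm)² = 96760 mm^2
Rod-side annular area A_ann = π/4 × (351² − 250²) = 47670 mm^2
Net thrust = P_cap·A_cap − P_rod·A_ann = 2.371e6 N − 47050 N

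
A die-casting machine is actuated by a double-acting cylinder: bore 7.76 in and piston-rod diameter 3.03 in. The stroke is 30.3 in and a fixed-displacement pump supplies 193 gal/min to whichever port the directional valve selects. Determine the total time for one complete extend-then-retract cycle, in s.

t ≈ 3.56 s

Cap-side area A_cap = π/4 × (7.76 in)² = 47.29 in^2
Rod-side annular area A_ann = π/4 × (7.76² − 3.03²) = 40.08 in^2
t_ext = A_cap·L/Q = 1.929 s
t_ret = A_ann·L/Q = 1.635 s
t_cycle = t_ext + t_ret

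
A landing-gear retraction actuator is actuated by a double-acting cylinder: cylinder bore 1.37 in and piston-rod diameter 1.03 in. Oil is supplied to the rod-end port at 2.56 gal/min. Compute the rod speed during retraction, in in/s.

Rod-side annular area A_ann = π/4 × (1.37² − 1.03²) = 0.6409 in^2
Flow into the rod-end port fills the annular volume.
v = Q / A

v ≈ 15.4 in/s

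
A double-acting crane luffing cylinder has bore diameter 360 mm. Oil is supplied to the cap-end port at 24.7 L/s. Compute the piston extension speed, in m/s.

Cap-side area A_cap = π/4 × (360 mm)² = 1.018e5 mm^2
v = Q / A

v ≈ 0.243 m/s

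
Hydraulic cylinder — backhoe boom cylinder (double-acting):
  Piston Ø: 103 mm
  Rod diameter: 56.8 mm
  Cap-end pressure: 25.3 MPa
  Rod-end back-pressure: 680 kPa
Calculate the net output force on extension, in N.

Cap-side area A_cap = π/4 × (103 mm)² = 8332 mm^2
Rod-side annular area A_ann = π/4 × (103² − 56.8²) = 5798 mm^2
Net thrust = P_cap·A_cap − P_rod·A_ann = 2.108e5 N − 3943 N

F ≈ 2.07e5 N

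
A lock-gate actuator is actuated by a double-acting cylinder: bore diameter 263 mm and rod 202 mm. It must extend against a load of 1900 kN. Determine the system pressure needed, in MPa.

P ≈ 35.0 MPa

Cap-side area A_cap = π/4 × (263 mm)² = 54330 mm^2
P = F / A = 1900 kN / A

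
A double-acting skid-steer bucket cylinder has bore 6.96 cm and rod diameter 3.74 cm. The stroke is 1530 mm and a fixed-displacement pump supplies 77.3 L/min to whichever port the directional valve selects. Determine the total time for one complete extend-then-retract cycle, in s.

Cap-side area A_cap = π/4 × (6.96 cm)² = 38.05 cm^2
Rod-side annular area A_ann = π/4 × (6.96² − 3.74²) = 27.06 cm^2
t_ext = A_cap·L/Q = 4.518 s
t_ret = A_ann·L/Q = 3.214 s
t_cycle = t_ext + t_ret

t ≈ 7.73 s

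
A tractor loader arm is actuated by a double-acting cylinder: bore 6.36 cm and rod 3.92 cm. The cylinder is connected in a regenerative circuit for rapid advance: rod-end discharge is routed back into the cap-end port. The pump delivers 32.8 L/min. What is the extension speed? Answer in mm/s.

v ≈ 453 mm/s

In regeneration the rod-end outflow joins the pump flow into the cap end, so the net volume the pump must supply per unit advance equals the rod cross-section area.
Rod cross-section A_rod = π/4 × (3.92 cm)² = 12.07 cm^2
v = Q_pump / A_rod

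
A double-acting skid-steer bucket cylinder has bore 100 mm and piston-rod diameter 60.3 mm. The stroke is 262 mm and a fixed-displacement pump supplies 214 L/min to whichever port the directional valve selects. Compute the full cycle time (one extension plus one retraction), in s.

t ≈ 0.944 s

Cap-side area A_cap = π/4 × (100 mm)² = 7854 mm^2
Rod-side annular area A_ann = π/4 × (100² − 60.3²) = 4998 mm^2
t_ext = A_cap·L/Q = 0.5769 s
t_ret = A_ann·L/Q = 0.3672 s
t_cycle = t_ext + t_ret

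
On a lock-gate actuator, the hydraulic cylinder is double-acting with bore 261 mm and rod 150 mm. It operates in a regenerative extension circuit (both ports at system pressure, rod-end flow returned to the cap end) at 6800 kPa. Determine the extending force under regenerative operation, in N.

F ≈ 1.20e5 N

With equal pressure on both faces, forces on the annular region cancel; the net push is pressure × rod cross-section.
Rod cross-section A_rod = π/4 × (150 mm)² = 17670 mm^2
F = P × A_rod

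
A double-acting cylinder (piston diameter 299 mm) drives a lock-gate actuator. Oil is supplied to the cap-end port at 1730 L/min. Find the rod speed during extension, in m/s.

v ≈ 0.411 m/s

Cap-side area A_cap = π/4 × (299 mm)² = 70220 mm^2
v = Q / A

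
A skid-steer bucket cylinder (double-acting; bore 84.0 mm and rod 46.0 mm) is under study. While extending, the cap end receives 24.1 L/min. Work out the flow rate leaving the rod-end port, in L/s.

Cap-side area A_cap = π/4 × (84.0 mm)² = 5542 mm^2
Rod-side annular area A_ann = π/4 × (84.0² − 46.0²) = 3880 mm^2
Piston speed v = Q_in/A_cap; rod-end outflow Q_out = v × A_ann = Q_in × A_ann/A_cap.

Q_out ≈ 0.281 L/s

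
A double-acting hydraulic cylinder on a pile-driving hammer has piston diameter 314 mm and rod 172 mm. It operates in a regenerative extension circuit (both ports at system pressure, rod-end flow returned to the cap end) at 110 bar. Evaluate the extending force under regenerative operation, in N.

F ≈ 2.56e5 N

With equal pressure on both faces, forces on the annular region cancel; the net push is pressure × rod cross-section.
Rod cross-section A_rod = π/4 × (172 mm)² = 23240 mm^2
F = P × A_rod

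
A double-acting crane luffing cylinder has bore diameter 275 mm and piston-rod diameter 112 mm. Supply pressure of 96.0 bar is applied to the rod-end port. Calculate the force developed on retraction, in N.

F ≈ 4.76e5 N

Rod-side annular area A_ann = π/4 × (275² − 112²) = 49540 mm^2
On retraction the pressure acts on the annular area (bore minus rod).
F = P × A_ann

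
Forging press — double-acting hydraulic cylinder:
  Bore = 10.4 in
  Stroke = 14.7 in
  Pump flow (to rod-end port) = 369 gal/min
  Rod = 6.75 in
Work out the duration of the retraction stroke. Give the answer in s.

t ≈ 0.509 s

Rod-side annular area A_ann = π/4 × (10.4² − 6.75²) = 49.16 in^2
Swept volume V = A × L; t = V / Q = A·L / Q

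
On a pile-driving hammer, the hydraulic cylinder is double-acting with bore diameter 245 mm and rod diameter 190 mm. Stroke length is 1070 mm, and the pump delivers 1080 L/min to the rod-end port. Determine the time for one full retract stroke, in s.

Rod-side annular area A_ann = π/4 × (245² − 190²) = 18790 mm^2
Swept volume V = A × L; t = V / Q = A·L / Q

t ≈ 1.12 s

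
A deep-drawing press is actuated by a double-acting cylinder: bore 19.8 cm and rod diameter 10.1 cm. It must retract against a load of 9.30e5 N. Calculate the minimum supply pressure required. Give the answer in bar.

Rod-side annular area A_ann = π/4 × (19.8² − 10.1²) = 227.8 cm^2
Retraction: pressure acts on the annular area.
P = F / A = 9.30e5 N / A

P ≈ 408 bar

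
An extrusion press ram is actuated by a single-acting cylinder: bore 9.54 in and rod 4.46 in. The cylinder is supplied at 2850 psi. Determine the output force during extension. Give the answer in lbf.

F ≈ 2.04e5 lbf

Cap-side area A_cap = π/4 × (9.54 in)² = 71.48 in^2
F = P × A_cap = 2850 psi × A_cap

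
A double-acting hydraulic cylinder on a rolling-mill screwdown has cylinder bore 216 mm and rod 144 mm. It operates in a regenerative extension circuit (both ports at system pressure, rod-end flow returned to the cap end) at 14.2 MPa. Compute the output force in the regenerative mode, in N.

With equal pressure on both faces, forces on the annular region cancel; the net push is pressure × rod cross-section.
Rod cross-section A_rod = π/4 × (144 mm)² = 16290 mm^2
F = P × A_rod

F ≈ 2.31e5 N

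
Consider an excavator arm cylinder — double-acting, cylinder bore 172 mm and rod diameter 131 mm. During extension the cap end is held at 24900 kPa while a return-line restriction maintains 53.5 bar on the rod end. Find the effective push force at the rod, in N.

F ≈ 5.26e5 N

Cap-side area A_cap = π/4 × (172 mm)² = 23240 mm^2
Rod-side annular area A_ann = π/4 × (172² − 131²) = 9757 mm^2
Net thrust = P_cap·A_cap − P_rod·A_ann = 5.786e5 N − 52200 N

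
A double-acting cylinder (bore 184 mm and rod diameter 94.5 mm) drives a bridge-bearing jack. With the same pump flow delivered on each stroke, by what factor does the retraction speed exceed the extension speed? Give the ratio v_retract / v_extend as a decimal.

v_ret/v_ext ≈ 1.36

Cap-side area A_cap = π/4 × (184 mm)² = 26590 mm^2
Rod-side annular area A_ann = π/4 × (184² − 94.5²) = 19580 mm^2
For equal Q, v ∝ 1/A, so v_ret/v_ext = A_cap/A_ann.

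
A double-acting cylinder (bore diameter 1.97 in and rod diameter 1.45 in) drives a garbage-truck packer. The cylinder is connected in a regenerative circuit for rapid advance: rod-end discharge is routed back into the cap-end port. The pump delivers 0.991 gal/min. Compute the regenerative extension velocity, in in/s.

In regeneration the rod-end outflow joins the pump flow into the cap end, so the net volume the pump must supply per unit advance equals the rod cross-section area.
Rod cross-section A_rod = π/4 × (1.45 in)² = 1.651 in^2
v = Q_pump / A_rod

v ≈ 2.31 in/s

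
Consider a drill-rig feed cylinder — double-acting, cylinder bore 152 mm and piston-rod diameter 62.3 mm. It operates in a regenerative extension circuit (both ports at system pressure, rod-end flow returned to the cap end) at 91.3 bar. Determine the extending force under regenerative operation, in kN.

F ≈ 27.8 kN

With equal pressure on both faces, forces on the annular region cancel; the net push is pressure × rod cross-section.
Rod cross-section A_rod = π/4 × (62.3 mm)² = 3048 mm^2
F = P × A_rod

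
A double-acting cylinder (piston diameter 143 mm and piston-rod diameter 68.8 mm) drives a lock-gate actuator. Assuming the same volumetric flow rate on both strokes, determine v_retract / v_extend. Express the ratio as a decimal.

Cap-side area A_cap = π/4 × (143 mm)² = 16060 mm^2
Rod-side annular area A_ann = π/4 × (143² − 68.8²) = 12340 mm^2
For equal Q, v ∝ 1/A, so v_ret/v_ext = A_cap/A_ann.

v_ret/v_ext ≈ 1.30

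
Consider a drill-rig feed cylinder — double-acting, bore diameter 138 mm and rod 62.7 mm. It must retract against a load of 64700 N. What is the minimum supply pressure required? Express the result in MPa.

Rod-side annular area A_ann = π/4 × (138² − 62.7²) = 11870 mm^2
Retraction: pressure acts on the annular area.
P = F / A = 64700 N / A

P ≈ 5.45 MPa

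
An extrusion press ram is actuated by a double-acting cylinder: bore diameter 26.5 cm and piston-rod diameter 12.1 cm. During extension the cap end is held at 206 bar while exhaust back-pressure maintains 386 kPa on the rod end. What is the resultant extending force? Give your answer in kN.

F ≈ 1120 kN

Cap-side area A_cap = π/4 × (26.5 cm)² = 551.5 cm^2
Rod-side annular area A_ann = π/4 × (26.5² − 12.1²) = 436.6 cm^2
Net thrust = P_cap·A_cap − P_rod·A_ann = 1136 kN − 16.85 kN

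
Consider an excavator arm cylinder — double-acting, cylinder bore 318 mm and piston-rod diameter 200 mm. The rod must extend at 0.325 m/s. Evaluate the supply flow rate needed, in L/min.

Q ≈ 1550 L/min

Cap-side area A_cap = π/4 × (318 mm)² = 79420 mm^2
Q = A × v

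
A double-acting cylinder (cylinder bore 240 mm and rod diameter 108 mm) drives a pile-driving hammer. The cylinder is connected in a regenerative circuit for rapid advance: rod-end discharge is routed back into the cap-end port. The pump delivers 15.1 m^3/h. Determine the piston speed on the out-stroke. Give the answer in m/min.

v ≈ 27.5 m/min

In regeneration the rod-end outflow joins the pump flow into the cap end, so the net volume the pump must supply per unit advance equals the rod cross-section area.
Rod cross-section A_rod = π/4 × (108 mm)² = 9161 mm^2
v = Q_pump / A_rod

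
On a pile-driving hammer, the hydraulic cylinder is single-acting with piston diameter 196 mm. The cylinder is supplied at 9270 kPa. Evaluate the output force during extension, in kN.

F ≈ 280 kN

Cap-side area A_cap = π/4 × (196 mm)² = 30170 mm^2
F = P × A_cap = 9270 kPa × A_cap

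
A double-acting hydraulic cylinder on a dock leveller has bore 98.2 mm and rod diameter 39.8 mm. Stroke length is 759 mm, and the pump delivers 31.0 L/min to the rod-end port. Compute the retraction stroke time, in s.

Rod-side annular area A_ann = π/4 × (98.2² − 39.8²) = 6330 mm^2
Swept volume V = A × L; t = V / Q = A·L / Q

t ≈ 9.30 s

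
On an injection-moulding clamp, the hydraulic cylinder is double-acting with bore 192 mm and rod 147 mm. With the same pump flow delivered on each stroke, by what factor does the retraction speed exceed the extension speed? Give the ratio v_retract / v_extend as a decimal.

v_ret/v_ext ≈ 2.42

Cap-side area A_cap = π/4 × (192 mm)² = 28950 mm^2
Rod-side annular area A_ann = π/4 × (192² − 147²) = 11980 mm^2
For equal Q, v ∝ 1/A, so v_ret/v_ext = A_cap/A_ann.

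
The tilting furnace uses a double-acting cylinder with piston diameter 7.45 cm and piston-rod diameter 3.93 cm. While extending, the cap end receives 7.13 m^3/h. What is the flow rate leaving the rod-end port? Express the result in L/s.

Cap-side area A_cap = π/4 × (7.45 cm)² = 43.59 cm^2
Rod-side annular area A_ann = π/4 × (7.45² − 3.93²) = 31.46 cm^2
Piston speed v = Q_in/A_cap; rod-end outflow Q_out = v × A_ann = Q_in × A_ann/A_cap.

Q_out ≈ 1.43 L/s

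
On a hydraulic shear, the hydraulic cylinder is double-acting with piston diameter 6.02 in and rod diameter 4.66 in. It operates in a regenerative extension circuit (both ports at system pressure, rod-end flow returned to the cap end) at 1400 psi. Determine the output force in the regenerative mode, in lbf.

With equal pressure on both faces, forces on the annular region cancel; the net push is pressure × rod cross-section.
Rod cross-section A_rod = π/4 × (4.66 in)² = 17.06 in^2
F = P × A_rod

F ≈ 23900 lbf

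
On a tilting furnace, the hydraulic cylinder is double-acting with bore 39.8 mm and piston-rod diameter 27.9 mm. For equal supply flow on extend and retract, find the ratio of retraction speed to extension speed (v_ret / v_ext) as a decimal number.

Cap-side area A_cap = π/4 × (39.8 mm)² = 1244 mm^2
Rod-side annular area A_ann = π/4 × (39.8² − 27.9²) = 632.7 mm^2
For equal Q, v ∝ 1/A, so v_ret/v_ext = A_cap/A_ann.

v_ret/v_ext ≈ 1.97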